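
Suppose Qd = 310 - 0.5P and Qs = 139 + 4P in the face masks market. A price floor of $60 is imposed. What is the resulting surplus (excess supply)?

Equilibrium price would be P* = 38, so the floor at 60 binds.
At P = 60: Qd = 280, Qs = 379.
Surplus = 379 − 280 = 99.

Surplus = 99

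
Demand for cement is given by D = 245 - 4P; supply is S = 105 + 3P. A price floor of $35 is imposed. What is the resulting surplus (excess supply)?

Surplus = 105

Equilibrium price would be P* = 20, so the floor at 35 binds.
At P = 35: D = 105, S = 210.
Surplus = 210 − 105 = 105.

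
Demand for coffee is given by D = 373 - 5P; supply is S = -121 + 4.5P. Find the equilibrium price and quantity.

P* = 52, Q* = 113

Set D = S: 373 - 5P = -121 + 4.5P.
494 = 9.5P, so P* = 52.
Q* = 373 − 5(52) = 113.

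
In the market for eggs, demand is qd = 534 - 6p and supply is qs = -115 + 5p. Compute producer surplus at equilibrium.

Equilibrium: 534 - 6p = -115 + 5p gives p* = 59, q* = 180.
Supply starts at p = 23 (where qs = 0).
PS = ½(59 − 23)(180) = 3240.

Producer surplus = 3240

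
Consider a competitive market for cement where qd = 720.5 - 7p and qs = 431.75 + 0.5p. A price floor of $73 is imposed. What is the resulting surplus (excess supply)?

Equilibrium price would be p* = 38.5, so the floor at 73 binds.
At p = 73: qd = 209.5, qs = 468.25.
Surplus = 468.25 − 209.5 = 258.75.

Surplus = 258.75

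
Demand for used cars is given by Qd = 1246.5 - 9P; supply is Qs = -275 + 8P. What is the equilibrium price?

Set Qd = Qs: 1246.5 - 9P = -275 + 8P.
1521.5 = 17P, so P* = 89.5.
Q* = 1246.5 − 9(89.5) = 441.

P* = 89.5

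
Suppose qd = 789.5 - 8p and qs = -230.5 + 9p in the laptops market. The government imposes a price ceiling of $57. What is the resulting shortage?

Shortage = 51

Equilibrium price would be p* = 60, so the ceiling at 57 binds.
At p = 57: qd = 789.5 − 8(57) = 333.5, qs = -230.5 + 9(57) = 282.5.
Shortage = 333.5 − 282.5 = 51.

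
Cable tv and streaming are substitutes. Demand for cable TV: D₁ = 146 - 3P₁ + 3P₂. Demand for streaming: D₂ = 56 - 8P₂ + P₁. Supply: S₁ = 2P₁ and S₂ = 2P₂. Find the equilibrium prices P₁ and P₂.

P₁ = 1628/47, P₂ = 426/47

Market 1: 146 - 3P₁ + 3P₂ = 2P₁ → 5P₁ - 3P₂ = 146.
Market 2: 10P₂ - P₁ = 56.
Eliminating P₂: 10×(1) + 3×(2) gives 47P₁ = 1628, so P₁ = 1628/47.
Back-substitute into (2): P₂ = (56 + 1×1628/47) / 10 = 426/47.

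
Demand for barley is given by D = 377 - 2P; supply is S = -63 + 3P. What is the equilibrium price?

Set D = S: 377 - 2P = -63 + 3P.
440 = 5P, so P* = 88.
Q* = 377 − 2(88) = 201.

P* = 88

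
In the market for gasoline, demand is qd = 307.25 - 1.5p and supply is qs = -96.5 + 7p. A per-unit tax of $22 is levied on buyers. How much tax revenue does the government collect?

Pre-tax equilibrium: p* = 47.5, q* = 236.
Tax on buyers shifts demand to qd = 307.25 − 1.5(p + 22) = 274.25 - 1.5p.
274.25 - 1.5p = -96.5 + 7p gives seller price ps = 1483/34; buyers pay pb = 1483/34 + 22 = 2231/34.
New quantity: q = 307.25 − 1.5(2231/34) = 3550/17.
Revenue = 22 × 3550/17 = 78100/17.

Tax revenue = 78100/17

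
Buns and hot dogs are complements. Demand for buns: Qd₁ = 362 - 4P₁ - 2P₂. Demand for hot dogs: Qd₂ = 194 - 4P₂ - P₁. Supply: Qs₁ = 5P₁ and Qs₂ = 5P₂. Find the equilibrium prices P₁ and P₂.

Market 1: 362 - 4P₁ - 2P₂ = 5P₁ → 9P₁ + 2P₂ = 362.
Market 2: 9P₂ + P₁ = 194.
Eliminating P₂: 9×(1) − 2×(2) gives 79P₁ = 2870, so P₁ = 2870/79.
Back-substitute into (2): P₂ = (194 − 1×2870/79) / 9 = 1384/79.

P₁ = 2870/79, P₂ = 1384/79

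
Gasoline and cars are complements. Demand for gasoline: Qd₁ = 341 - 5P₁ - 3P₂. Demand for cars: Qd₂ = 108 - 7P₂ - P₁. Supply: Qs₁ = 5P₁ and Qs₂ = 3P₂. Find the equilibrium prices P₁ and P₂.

Market 1: 341 - 5P₁ - 3P₂ = 5P₁ → 10P₁ + 3P₂ = 341.
Market 2: 10P₂ + P₁ = 108.
Eliminating P₂: 10×(1) − 3×(2) gives 97P₁ = 3086, so P₁ = 3086/97.
Back-substitute into (2): P₂ = (108 − 1×3086/97) / 10 = 739/97.

P₁ = 3086/97, P₂ = 739/97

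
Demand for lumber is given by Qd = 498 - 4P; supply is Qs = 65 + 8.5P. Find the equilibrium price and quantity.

P* = 34.64, Q* = 359.44

Set Qd = Qs: 498 - 4P = 65 + 8.5P.
433 = 12.5P, so P* = 34.64.
Q* = 498 − 4(34.64) = 359.44.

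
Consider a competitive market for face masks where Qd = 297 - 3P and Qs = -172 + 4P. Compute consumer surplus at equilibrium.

Equilibrium: 297 - 3P = -172 + 4P gives P* = 67, Q* = 96.
Demand choke price (Qd = 0): P = 99.
CS = ½(99 − 67)(96) = 1536.

Consumer surplus = 1536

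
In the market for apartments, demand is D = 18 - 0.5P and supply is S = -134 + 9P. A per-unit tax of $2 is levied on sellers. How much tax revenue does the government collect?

Tax revenue = 344/19

Pre-tax equilibrium: P* = 16, Q* = 10.
Tax on sellers shifts supply to S = -134 + 9(P − 2) = -152 + 9P.
18 - 0.5P = -152 + 9P gives buyer price Pb = 340/19; sellers receive Ps = 340/19 − 2 = 302/19.
New quantity: Q = 18 − 0.5(340/19) = 172/19.
Revenue = 2 × 172/19 = 344/19.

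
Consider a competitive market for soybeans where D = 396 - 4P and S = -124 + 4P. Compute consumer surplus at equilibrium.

Consumer surplus = 2312

Equilibrium: 396 - 4P = -124 + 4P gives P* = 65, Q* = 136.
Demand choke price (D = 0): P = 99.
CS = ½(99 − 65)(136) = 2312.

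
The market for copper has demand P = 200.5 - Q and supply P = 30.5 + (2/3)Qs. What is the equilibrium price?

P* = 98.5

Set the two price expressions equal: 200.5 - Q = 30.5 + (2/3)Q.
170 = (5/3)Q, so Q* = 102.
P* = 200.5 − (1)(102) = 98.5.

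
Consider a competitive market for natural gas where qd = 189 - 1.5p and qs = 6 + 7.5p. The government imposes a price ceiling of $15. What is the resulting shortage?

Equilibrium price would be p* = 61/3, so the ceiling at 15 binds.
At p = 15: qd = 189 − 1.5(15) = 166.5, qs = 6 + 7.5(15) = 118.5.
Shortage = 166.5 − 118.5 = 48.

Shortage = 48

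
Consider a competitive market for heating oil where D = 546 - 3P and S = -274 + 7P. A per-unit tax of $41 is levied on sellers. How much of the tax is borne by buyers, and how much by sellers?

Buyers bear $28.7, sellers bear $12.3

Pre-tax equilibrium: P* = 82, Q* = 300.
Tax on sellers shifts supply to S = -274 + 7(P − 41) = -561 + 7P.
546 - 3P = -561 + 7P gives buyer price Pb = 110.7; sellers receive Ps = 110.7 − 41 = 69.7.
New quantity: Q = 546 − 3(110.7) = 213.9.
Buyer burden = 110.7 − 82 = 28.7; seller burden = 82 − 69.7 = 12.3.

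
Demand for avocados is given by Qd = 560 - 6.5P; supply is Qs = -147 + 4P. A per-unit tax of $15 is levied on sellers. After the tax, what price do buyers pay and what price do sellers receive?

Pre-tax equilibrium: P* = 202/3, Q* = 367/3.
Tax on sellers shifts supply to Qs = -147 + 4(P − 15) = -207 + 4P.
560 - 6.5P = -207 + 4P gives buyer price Pb = 1534/21; sellers receive Ps = 1534/21 − 15 = 1219/21.
New quantity: Q = 560 − 6.5(1534/21) = 1789/21.

Buyers pay 1534/21, sellers receive 1219/21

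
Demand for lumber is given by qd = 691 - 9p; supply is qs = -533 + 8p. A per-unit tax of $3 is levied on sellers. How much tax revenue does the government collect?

Pre-tax equilibrium: p* = 72, q* = 43.
Tax on sellers shifts supply to qs = -533 + 8(p − 3) = -557 + 8p.
691 - 9p = -557 + 8p gives buyer price pb = 1248/17; sellers receive ps = 1248/17 − 3 = 1197/17.
New quantity: q = 691 − 9(1248/17) = 515/17.
Revenue = 3 × 515/17 = 1545/17.

Tax revenue = 1545/17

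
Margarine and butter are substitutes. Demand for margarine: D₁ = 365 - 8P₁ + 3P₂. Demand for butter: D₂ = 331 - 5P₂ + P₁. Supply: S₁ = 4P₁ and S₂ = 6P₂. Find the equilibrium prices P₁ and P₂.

Market 1: 365 - 8P₁ + 3P₂ = 4P₁ → 12P₁ - 3P₂ = 365.
Market 2: 11P₂ - P₁ = 331.
Eliminating P₂: 11×(1) + 3×(2) gives 129P₁ = 5008, so P₁ = 5008/129.
Back-substitute into (2): P₂ = (331 + 1×5008/129) / 11 = 4337/129.

P₁ = 5008/129, P₂ = 4337/129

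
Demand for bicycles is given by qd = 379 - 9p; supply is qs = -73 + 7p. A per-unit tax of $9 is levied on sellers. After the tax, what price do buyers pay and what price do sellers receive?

Buyers pay $32.1875, sellers receive $23.1875

Pre-tax equilibrium: p* = 28.25, q* = 124.75.
Tax on sellers shifts supply to qs = -73 + 7(p − 9) = -136 + 7p.
379 - 9p = -136 + 7p gives buyer price pb = 32.1875; sellers receive ps = 32.1875 − 9 = 23.1875.
New quantity: q = 379 − 9(32.1875) = 89.3125.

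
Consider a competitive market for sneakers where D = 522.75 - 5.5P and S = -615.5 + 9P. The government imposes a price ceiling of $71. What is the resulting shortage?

Shortage = 108.75

Equilibrium price would be P* = 78.5, so the ceiling at 71 binds.
At P = 71: D = 522.75 − 5.5(71) = 132.25, S = -615.5 + 9(71) = 23.5.
Shortage = 132.25 − 23.5 = 108.75.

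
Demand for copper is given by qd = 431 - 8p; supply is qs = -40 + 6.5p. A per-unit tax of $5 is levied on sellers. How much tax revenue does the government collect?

Pre-tax equilibrium: p* = 942/29, q* = 4963/29.
Tax on sellers shifts supply to qs = -40 + 6.5(p − 5) = -72.5 + 6.5p.
431 - 8p = -72.5 + 6.5p gives buyer price pb = 1007/29; sellers receive ps = 1007/29 − 5 = 862/29.
New quantity: q = 431 − 8(1007/29) = 4443/29.
Revenue = 5 × 4443/29 = 22215/29.

Tax revenue = 22215/29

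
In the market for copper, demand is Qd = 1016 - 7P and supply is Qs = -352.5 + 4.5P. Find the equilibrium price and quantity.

Set Qd = Qs: 1016 - 7P = -352.5 + 4.5P.
1368.5 = 11.5P, so P* = 119.
Q* = 1016 − 7(119) = 183.

P* = 119, Q* = 183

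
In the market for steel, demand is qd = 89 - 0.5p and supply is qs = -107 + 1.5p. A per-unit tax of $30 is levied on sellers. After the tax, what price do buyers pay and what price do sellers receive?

Pre-tax equilibrium: p* = 98, q* = 40.
Tax on sellers shifts supply to qs = -107 + 1.5(p − 30) = -152 + 1.5p.
89 - 0.5p = -152 + 1.5p gives buyer price pb = 120.5; sellers receive ps = 120.5 − 30 = 90.5.
New quantity: q = 89 − 0.5(120.5) = 28.75.

Buyers pay $120.5, sellers receive $90.5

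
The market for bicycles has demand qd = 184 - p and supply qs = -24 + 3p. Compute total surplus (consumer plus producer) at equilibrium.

Total surplus = 11616

Equilibrium: 184 - p = -24 + 3p gives p* = 52, q* = 132.
Demand choke price: p = 184; supply starts at p = 8.
CS = ½(184 − 52)(132) = 8712; PS = ½(52 − 8)(132) = 2904.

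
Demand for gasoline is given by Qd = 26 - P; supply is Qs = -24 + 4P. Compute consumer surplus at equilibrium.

Equilibrium: 26 - P = -24 + 4P gives P* = 10, Q* = 16.
Demand choke price (Qd = 0): P = 26.
CS = ½(26 − 10)(16) = 128.

Consumer surplus = 128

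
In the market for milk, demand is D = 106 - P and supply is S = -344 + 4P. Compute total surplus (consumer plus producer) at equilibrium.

Equilibrium: 106 - P = -344 + 4P gives P* = 90, Q* = 16.
Demand choke price: P = 106; supply starts at P = 86.
CS = ½(106 − 90)(16) = 128; PS = ½(90 − 86)(16) = 32.

Total surplus = 160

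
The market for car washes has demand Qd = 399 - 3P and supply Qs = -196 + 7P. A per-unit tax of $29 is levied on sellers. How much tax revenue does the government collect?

Pre-tax equilibrium: P* = 59.5, Q* = 220.5.
Tax on sellers shifts supply to Qs = -196 + 7(P − 29) = -399 + 7P.
399 - 3P = -399 + 7P gives buyer price Pb = 79.8; sellers receive Ps = 79.8 − 29 = 50.8.
New quantity: Q = 399 − 3(79.8) = 159.6.
Revenue = 29 × 159.6 = 4628.4.

Tax revenue = 4628.4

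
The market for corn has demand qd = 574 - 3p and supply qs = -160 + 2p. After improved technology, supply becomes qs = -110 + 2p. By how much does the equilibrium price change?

Δp = -10

Original equilibrium: p* = 146.8, q* = 133.6.
New equilibrium: 574 - 3p = -110 + 2p, so 684 = 5p and p' = 136.8; q' = 574 − 3(136.8) = 163.6.
Change in price: 136.8 − 146.8 = -10.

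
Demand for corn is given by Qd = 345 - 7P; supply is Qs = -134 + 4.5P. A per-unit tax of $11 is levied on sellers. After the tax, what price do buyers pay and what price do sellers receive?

Pre-tax equilibrium: P* = 958/23, Q* = 1229/23.
Tax on sellers shifts supply to Qs = -134 + 4.5(P − 11) = -183.5 + 4.5P.
345 - 7P = -183.5 + 4.5P gives buyer price Pb = 1057/23; sellers receive Ps = 1057/23 − 11 = 804/23.
New quantity: Q = 345 − 7(1057/23) = 536/23.

Buyers pay 1057/23, sellers receive 804/23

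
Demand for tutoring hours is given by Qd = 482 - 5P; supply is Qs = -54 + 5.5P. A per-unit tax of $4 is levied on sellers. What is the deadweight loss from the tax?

Pre-tax equilibrium: P* = 1072/21, Q* = 4762/21.
Tax on sellers shifts supply to Qs = -54 + 5.5(P − 4) = -76 + 5.5P.
482 - 5P = -76 + 5.5P gives buyer price Pb = 372/7; sellers receive Ps = 372/7 − 4 = 344/7.
New quantity: Q = 482 − 5(372/7) = 1514/7.
DWL = ½ × 4 × (4762/21 − 1514/7) = 440/21.

Deadweight loss = 440/21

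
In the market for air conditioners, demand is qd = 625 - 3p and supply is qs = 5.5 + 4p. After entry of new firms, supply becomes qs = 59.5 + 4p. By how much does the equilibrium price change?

Original equilibrium: p* = 88.5, q* = 359.5.
New equilibrium: 625 - 3p = 59.5 + 4p, so 565.5 = 7p and p' = 1131/14; q' = 625 − 3(1131/14) = 5357/14.
Change in price: 1131/14 − 88.5 = -54/7.

Δp = -54/7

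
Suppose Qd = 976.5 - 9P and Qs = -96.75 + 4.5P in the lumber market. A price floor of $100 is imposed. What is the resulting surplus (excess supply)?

Equilibrium price would be P* = 79.5, so the floor at 100 binds.
At P = 100: Qd = 76.5, Qs = 353.25.
Surplus = 353.25 − 76.5 = 276.75.

Surplus = 276.75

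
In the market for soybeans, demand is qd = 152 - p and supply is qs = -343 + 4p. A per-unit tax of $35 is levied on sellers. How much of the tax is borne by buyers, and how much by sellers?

Pre-tax equilibrium: p* = 99, q* = 53.
Tax on sellers shifts supply to qs = -343 + 4(p − 35) = -483 + 4p.
152 - p = -483 + 4p gives buyer price pb = 127; sellers receive ps = 127 − 35 = 92.
New quantity: q = 152 − 1(127) = 25.
Buyer burden = 127 − 99 = 28; seller burden = 99 − 92 = 7.

Buyers bear $28, sellers bear $7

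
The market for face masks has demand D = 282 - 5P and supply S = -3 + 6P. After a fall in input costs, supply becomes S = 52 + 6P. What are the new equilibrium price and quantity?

Original equilibrium: P* = 285/11, Q* = 1677/11.
New equilibrium: 282 - 5P = 52 + 6P, so 230 = 11P and P' = 230/11; Q' = 282 − 5(230/11) = 1952/11.

P' = 230/11, Q' = 1952/11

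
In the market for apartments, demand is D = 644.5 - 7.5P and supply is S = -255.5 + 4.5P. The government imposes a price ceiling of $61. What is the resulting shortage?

Shortage = 168

Equilibrium price would be P* = 75, so the ceiling at 61 binds.
At P = 61: D = 644.5 − 7.5(61) = 187, S = -255.5 + 4.5(61) = 19.
Shortage = 187 − 19 = 168.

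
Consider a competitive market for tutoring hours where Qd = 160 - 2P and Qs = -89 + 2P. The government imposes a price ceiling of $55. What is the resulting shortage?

Shortage = 29

Equilibrium price would be P* = 62.25, so the ceiling at 55 binds.
At P = 55: Qd = 160 − 2(55) = 50, Qs = -89 + 2(55) = 21.
Shortage = 50 − 21 = 29.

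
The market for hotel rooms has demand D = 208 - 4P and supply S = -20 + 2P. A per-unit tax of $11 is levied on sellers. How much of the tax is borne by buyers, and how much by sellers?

Buyers bear 11/3, sellers bear 22/3

Pre-tax equilibrium: P* = 38, Q* = 56.
Tax on sellers shifts supply to S = -20 + 2(P − 11) = -42 + 2P.
208 - 4P = -42 + 2P gives buyer price Pb = 125/3; sellers receive Ps = 125/3 − 11 = 92/3.
New quantity: Q = 208 − 4(125/3) = 124/3.
Buyer burden = 125/3 − 38 = 11/3; seller burden = 38 − 92/3 = 22/3.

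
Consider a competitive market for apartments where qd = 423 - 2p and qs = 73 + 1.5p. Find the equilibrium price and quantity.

Set qd = qs: 423 - 2p = 73 + 1.5p.
350 = 3.5p, so p* = 100.
q* = 423 − 2(100) = 223.

p* = 100, q* = 223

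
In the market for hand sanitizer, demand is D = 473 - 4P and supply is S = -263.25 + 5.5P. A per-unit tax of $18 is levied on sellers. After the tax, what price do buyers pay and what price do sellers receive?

Pre-tax equilibrium: P* = 77.5, Q* = 163.
Tax on sellers shifts supply to S = -263.25 + 5.5(P − 18) = -362.25 + 5.5P.
473 - 4P = -362.25 + 5.5P gives buyer price Pb = 3341/38; sellers receive Ps = 3341/38 − 18 = 2657/38.
New quantity: Q = 473 − 4(3341/38) = 2305/19.

Buyers pay 3341/38, sellers receive 2657/38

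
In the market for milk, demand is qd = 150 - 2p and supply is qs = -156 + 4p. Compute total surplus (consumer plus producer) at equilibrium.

Total surplus = 864

Equilibrium: 150 - 2p = -156 + 4p gives p* = 51, q* = 48.
Demand choke price: p = 75; supply starts at p = 39.
CS = ½(75 − 51)(48) = 576; PS = ½(51 − 39)(48) = 288.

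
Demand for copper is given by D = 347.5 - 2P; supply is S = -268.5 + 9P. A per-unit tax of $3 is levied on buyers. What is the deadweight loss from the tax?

Deadweight loss = 81/11

Pre-tax equilibrium: P* = 56, Q* = 235.5.
Tax on buyers shifts demand to D = 347.5 − 2(P + 3) = 341.5 - 2P.
341.5 - 2P = -268.5 + 9P gives seller price Ps = 610/11; buyers pay Pb = 610/11 + 3 = 643/11.
New quantity: Q = 347.5 − 2(643/11) = 5073/22.
DWL = ½ × 3 × (235.5 − 5073/22) = 81/11.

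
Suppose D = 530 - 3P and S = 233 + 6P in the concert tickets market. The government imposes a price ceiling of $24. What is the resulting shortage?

Shortage = 81

Equilibrium price would be P* = 33, so the ceiling at 24 binds.
At P = 24: D = 530 − 3(24) = 458, S = 233 + 6(24) = 377.
Shortage = 458 − 377 = 81.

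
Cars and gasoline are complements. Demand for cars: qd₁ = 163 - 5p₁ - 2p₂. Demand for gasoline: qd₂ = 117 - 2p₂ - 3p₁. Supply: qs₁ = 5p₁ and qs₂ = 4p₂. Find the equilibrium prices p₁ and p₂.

p₁ = 124/9, p₂ = 227/18

Market 1: 163 - 5p₁ - 2p₂ = 5p₁ → 10p₁ + 2p₂ = 163.
Market 2: 6p₂ + 3p₁ = 117.
Eliminating p₂: 6×(1) − 2×(2) gives 54p₁ = 744, so p₁ = 124/9.
Back-substitute into (2): p₂ = (117 − 3×124/9) / 6 = 227/18.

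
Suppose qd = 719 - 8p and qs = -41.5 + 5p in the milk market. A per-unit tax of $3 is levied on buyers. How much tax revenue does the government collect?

Pre-tax equilibrium: p* = 58.5, q* = 251.
Tax on buyers shifts demand to qd = 719 − 8(p + 3) = 695 - 8p.
695 - 8p = -41.5 + 5p gives seller price ps = 1473/26; buyers pay pb = 1473/26 + 3 = 1551/26.
New quantity: q = 719 − 8(1551/26) = 3143/13.
Revenue = 3 × 3143/13 = 9429/13.

Tax revenue = 9429/13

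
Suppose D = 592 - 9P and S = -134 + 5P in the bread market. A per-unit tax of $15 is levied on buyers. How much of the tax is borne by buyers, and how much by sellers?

Buyers bear 75/14, sellers bear 135/14

Pre-tax equilibrium: P* = 363/7, Q* = 877/7.
Tax on buyers shifts demand to D = 592 − 9(P + 15) = 457 - 9P.
457 - 9P = -134 + 5P gives seller price Ps = 591/14; buyers pay Pb = 591/14 + 15 = 801/14.
New quantity: Q = 592 − 9(801/14) = 1079/14.
Buyer burden = 801/14 − 363/7 = 75/14; seller burden = 363/7 − 591/14 = 135/14.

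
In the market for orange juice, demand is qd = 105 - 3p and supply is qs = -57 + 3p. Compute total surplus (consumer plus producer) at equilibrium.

Equilibrium: 105 - 3p = -57 + 3p gives p* = 27, q* = 24.
Demand choke price: p = 35; supply starts at p = 19.
CS = ½(35 − 27)(24) = 96; PS = ½(27 − 19)(24) = 96.

Total surplus = 192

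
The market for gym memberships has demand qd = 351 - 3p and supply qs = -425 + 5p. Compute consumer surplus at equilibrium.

Equilibrium: 351 - 3p = -425 + 5p gives p* = 97, q* = 60.
Demand choke price (qd = 0): p = 117.
CS = ½(117 − 97)(60) = 600.

Consumer surplus = 600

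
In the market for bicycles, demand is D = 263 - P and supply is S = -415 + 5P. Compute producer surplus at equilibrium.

Equilibrium: 263 - P = -415 + 5P gives P* = 113, Q* = 150.
Supply starts at P = 83 (where S = 0).
PS = ½(113 − 83)(150) = 2250.

Producer surplus = 2250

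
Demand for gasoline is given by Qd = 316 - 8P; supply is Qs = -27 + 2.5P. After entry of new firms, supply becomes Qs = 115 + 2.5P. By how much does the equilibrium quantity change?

Original equilibrium: P* = 98/3, Q* = 164/3.
New equilibrium: 316 - 8P = 115 + 2.5P, so 201 = 10.5P and P' = 134/7; Q' = 316 − 8(134/7) = 1140/7.
Change in quantity: 1140/7 − 164/3 = 2272/21.

ΔQ = 2272/21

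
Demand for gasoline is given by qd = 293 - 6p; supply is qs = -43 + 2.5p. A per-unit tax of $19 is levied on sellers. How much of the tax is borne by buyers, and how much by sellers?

Buyers bear 95/17, sellers bear 228/17

Pre-tax equilibrium: p* = 672/17, q* = 949/17.
Tax on sellers shifts supply to qs = -43 + 2.5(p − 19) = -90.5 + 2.5p.
293 - 6p = -90.5 + 2.5p gives buyer price pb = 767/17; sellers receive ps = 767/17 − 19 = 444/17.
New quantity: q = 293 − 6(767/17) = 379/17.
Buyer burden = 767/17 − 672/17 = 95/17; seller burden = 672/17 − 444/17 = 228/17.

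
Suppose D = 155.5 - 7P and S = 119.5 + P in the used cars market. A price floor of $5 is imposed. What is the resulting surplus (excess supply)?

Equilibrium price would be P* = 4.5, so the floor at 5 binds.
At P = 5: D = 120.5, S = 124.5.
Surplus = 124.5 − 120.5 = 4.

Surplus = 4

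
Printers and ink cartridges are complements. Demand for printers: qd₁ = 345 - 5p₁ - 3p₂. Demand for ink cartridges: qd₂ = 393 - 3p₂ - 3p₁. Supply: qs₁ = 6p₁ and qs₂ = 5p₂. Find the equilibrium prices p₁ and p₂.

Market 1: 345 - 5p₁ - 3p₂ = 6p₁ → 11p₁ + 3p₂ = 345.
Market 2: 8p₂ + 3p₁ = 393.
Eliminating p₂: 8×(1) − 3×(2) gives 79p₁ = 1581, so p₁ = 1581/79.
Back-substitute into (2): p₂ = (393 − 3×1581/79) / 8 = 3288/79.

p₁ = 1581/79, p₂ = 3288/79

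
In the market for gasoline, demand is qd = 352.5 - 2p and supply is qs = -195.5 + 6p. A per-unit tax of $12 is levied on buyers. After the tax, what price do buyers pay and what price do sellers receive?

Pre-tax equilibrium: p* = 68.5, q* = 215.5.
Tax on buyers shifts demand to qd = 352.5 − 2(p + 12) = 328.5 - 2p.
328.5 - 2p = -195.5 + 6p gives seller price ps = 65.5; buyers pay pb = 65.5 + 12 = 77.5.
New quantity: q = 352.5 − 2(77.5) = 197.5.

Buyers pay $77.5, sellers receive $65.5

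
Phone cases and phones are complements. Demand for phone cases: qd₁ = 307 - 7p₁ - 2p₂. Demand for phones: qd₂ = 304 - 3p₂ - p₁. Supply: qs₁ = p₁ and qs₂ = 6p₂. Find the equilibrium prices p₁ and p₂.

p₁ = 431/14, p₂ = 425/14

Market 1: 307 - 7p₁ - 2p₂ = p₁ → 8p₁ + 2p₂ = 307.
Market 2: 9p₂ + p₁ = 304.
Eliminating p₂: 9×(1) − 2×(2) gives 70p₁ = 2155, so p₁ = 431/14.
Back-substitute into (2): p₂ = (304 − 1×431/14) / 9 = 425/14.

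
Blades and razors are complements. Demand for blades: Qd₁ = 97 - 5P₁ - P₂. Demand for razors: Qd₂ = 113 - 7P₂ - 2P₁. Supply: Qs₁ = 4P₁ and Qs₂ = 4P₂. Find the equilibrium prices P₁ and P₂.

Market 1: 97 - 5P₁ - P₂ = 4P₁ → 9P₁ + P₂ = 97.
Market 2: 11P₂ + 2P₁ = 113.
Eliminating P₂: 11×(1) − 1×(2) gives 97P₁ = 954, so P₁ = 954/97.
Back-substitute into (2): P₂ = (113 − 2×954/97) / 11 = 823/97.

P₁ = 954/97, P₂ = 823/97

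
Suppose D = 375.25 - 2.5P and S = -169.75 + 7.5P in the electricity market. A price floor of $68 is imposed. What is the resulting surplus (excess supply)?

Equilibrium price would be P* = 54.5, so the floor at 68 binds.
At P = 68: D = 205.25, S = 340.25.
Surplus = 340.25 − 205.25 = 135.

Surplus = 135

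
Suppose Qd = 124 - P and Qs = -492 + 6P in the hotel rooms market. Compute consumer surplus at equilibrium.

Consumer surplus = 648

Equilibrium: 124 - P = -492 + 6P gives P* = 88, Q* = 36.
Demand choke price (Qd = 0): P = 124.
CS = ½(124 − 88)(36) = 648.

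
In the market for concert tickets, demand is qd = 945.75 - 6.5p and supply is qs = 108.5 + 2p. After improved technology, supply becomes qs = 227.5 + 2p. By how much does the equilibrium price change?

Δp = -14

Original equilibrium: p* = 98.5, q* = 305.5.
New equilibrium: 945.75 - 6.5p = 227.5 + 2p, so 718.25 = 8.5p and p' = 84.5; q' = 945.75 − 6.5(84.5) = 396.5.
Change in price: 84.5 − 98.5 = -14.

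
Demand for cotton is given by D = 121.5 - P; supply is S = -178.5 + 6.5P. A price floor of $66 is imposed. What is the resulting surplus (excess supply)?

Surplus = 195

Equilibrium price would be P* = 40, so the floor at 66 binds.
At P = 66: D = 55.5, S = 250.5.
Surplus = 250.5 − 55.5 = 195.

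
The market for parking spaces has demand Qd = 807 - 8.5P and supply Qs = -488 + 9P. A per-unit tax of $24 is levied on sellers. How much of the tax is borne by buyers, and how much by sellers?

Pre-tax equilibrium: P* = 74, Q* = 178.
Tax on sellers shifts supply to Qs = -488 + 9(P − 24) = -704 + 9P.
807 - 8.5P = -704 + 9P gives buyer price Pb = 3022/35; sellers receive Ps = 3022/35 − 24 = 2182/35.
New quantity: Q = 807 − 8.5(3022/35) = 2558/35.
Buyer burden = 3022/35 − 74 = 432/35; seller burden = 74 − 2182/35 = 408/35.

Buyers bear 432/35, sellers bear 408/35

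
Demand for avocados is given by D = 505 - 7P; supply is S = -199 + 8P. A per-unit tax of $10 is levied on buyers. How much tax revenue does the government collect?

Pre-tax equilibrium: P* = 704/15, Q* = 2647/15.
Tax on buyers shifts demand to D = 505 − 7(P + 10) = 435 - 7P.
435 - 7P = -199 + 8P gives seller price Ps = 634/15; buyers pay Pb = 634/15 + 10 = 784/15.
New quantity: Q = 505 − 7(784/15) = 2087/15.
Revenue = 10 × 2087/15 = 4174/3.

Tax revenue = 4174/3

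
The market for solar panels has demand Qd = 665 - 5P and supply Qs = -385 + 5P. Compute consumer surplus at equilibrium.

Consumer surplus = 1960

Equilibrium: 665 - 5P = -385 + 5P gives P* = 105, Q* = 140.
Demand choke price (Qd = 0): P = 133.
CS = ½(133 − 105)(140) = 1960.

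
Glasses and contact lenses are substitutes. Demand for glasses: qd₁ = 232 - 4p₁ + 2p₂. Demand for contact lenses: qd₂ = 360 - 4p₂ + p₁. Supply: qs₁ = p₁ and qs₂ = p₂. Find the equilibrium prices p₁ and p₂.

p₁ = 1880/23, p₂ = 2032/23

Market 1: 232 - 4p₁ + 2p₂ = p₁ → 5p₁ - 2p₂ = 232.
Market 2: 5p₂ - p₁ = 360.
Eliminating p₂: 5×(1) + 2×(2) gives 23p₁ = 1880, so p₁ = 1880/23.
Back-substitute into (2): p₂ = (360 + 1×1880/23) / 5 = 2032/23.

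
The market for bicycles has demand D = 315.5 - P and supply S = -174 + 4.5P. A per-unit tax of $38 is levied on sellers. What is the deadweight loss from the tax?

Deadweight loss = 6498/11

Pre-tax equilibrium: P* = 89, Q* = 226.5.
Tax on sellers shifts supply to S = -174 + 4.5(P − 38) = -345 + 4.5P.
315.5 - P = -345 + 4.5P gives buyer price Pb = 1321/11; sellers receive Ps = 1321/11 − 38 = 903/11.
New quantity: Q = 315.5 − 1(1321/11) = 4299/22.
DWL = ½ × 38 × (226.5 − 4299/22) = 6498/11.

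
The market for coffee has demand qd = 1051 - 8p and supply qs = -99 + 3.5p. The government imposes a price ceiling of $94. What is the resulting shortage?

Equilibrium price would be p* = 100, so the ceiling at 94 binds.
At p = 94: qd = 1051 − 8(94) = 299, qs = -99 + 3.5(94) = 230.
Shortage = 299 − 230 = 69.

Shortage = 69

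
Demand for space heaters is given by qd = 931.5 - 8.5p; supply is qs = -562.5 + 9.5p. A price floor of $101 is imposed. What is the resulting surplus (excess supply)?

Equilibrium price would be p* = 83, so the floor at 101 binds.
At p = 101: qd = 73, qs = 397.
Surplus = 397 − 73 = 324.

Surplus = 324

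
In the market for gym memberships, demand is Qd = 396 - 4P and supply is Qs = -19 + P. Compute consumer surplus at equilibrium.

Consumer surplus = 512

Equilibrium: 396 - 4P = -19 + P gives P* = 83, Q* = 64.
Demand choke price (Qd = 0): P = 99.
CS = ½(99 − 83)(64) = 512.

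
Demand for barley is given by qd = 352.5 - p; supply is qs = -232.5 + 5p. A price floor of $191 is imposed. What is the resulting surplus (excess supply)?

Surplus = 561

Equilibrium price would be p* = 97.5, so the floor at 191 binds.
At p = 191: qd = 161.5, qs = 722.5.
Surplus = 722.5 − 161.5 = 561.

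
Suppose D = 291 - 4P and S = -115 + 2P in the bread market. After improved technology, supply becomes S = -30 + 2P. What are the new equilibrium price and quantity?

P' = 53.5, Q' = 77

Original equilibrium: P* = 203/3, Q* = 61/3.
New equilibrium: 291 - 4P = -30 + 2P, so 321 = 6P and P' = 53.5; Q' = 291 − 4(53.5) = 77.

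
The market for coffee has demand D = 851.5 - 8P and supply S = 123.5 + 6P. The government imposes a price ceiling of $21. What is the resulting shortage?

Shortage = 434

Equilibrium price would be P* = 52, so the ceiling at 21 binds.
At P = 21: D = 851.5 − 8(21) = 683.5, S = 123.5 + 6(21) = 249.5.
Shortage = 683.5 − 249.5 = 434.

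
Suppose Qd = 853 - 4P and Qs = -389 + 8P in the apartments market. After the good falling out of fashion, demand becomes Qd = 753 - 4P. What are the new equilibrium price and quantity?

Original equilibrium: P* = 103.5, Q* = 439.
New equilibrium: 753 - 4P = -389 + 8P, so 1142 = 12P and P' = 571/6; Q' = 753 − 4(571/6) = 1117/3.

P' = 571/6, Q' = 1117/3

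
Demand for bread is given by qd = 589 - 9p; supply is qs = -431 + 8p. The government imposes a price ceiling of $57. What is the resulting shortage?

Shortage = 51

Equilibrium price would be p* = 60, so the ceiling at 57 binds.
At p = 57: qd = 589 − 9(57) = 76, qs = -431 + 8(57) = 25.
Shortage = 76 − 25 = 51.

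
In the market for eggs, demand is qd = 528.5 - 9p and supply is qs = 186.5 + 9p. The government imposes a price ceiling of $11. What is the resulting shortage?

Equilibrium price would be p* = 19, so the ceiling at 11 binds.
At p = 11: qd = 528.5 − 9(11) = 429.5, qs = 186.5 + 9(11) = 285.5.
Shortage = 429.5 − 285.5 = 144.

Shortage = 144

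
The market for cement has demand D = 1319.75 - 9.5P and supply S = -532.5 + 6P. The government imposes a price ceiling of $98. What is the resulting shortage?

Equilibrium price would be P* = 119.5, so the ceiling at 98 binds.
At P = 98: D = 1319.75 − 9.5(98) = 388.75, S = -532.5 + 6(98) = 55.5.
Shortage = 388.75 − 55.5 = 333.25.

Shortage = 333.25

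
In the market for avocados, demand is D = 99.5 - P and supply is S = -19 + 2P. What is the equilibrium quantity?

Q* = 60

Set D = S: 99.5 - P = -19 + 2P.
118.5 = 3P, so P* = 39.5.
Q* = 99.5 − 1(39.5) = 60.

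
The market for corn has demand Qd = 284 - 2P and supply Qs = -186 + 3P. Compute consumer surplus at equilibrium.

Equilibrium: 284 - 2P = -186 + 3P gives P* = 94, Q* = 96.
Demand choke price (Qd = 0): P = 142.
CS = ½(142 − 94)(96) = 2304.

Consumer surplus = 2304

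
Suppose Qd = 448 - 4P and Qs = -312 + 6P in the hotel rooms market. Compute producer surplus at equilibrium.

Producer surplus = 1728

Equilibrium: 448 - 4P = -312 + 6P gives P* = 76, Q* = 144.
Supply starts at P = 52 (where Qs = 0).
PS = ½(76 − 52)(144) = 1728.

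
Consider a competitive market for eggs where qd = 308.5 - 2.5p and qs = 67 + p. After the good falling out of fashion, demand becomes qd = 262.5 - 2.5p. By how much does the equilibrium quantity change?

Original equilibrium: p* = 69, q* = 136.
New equilibrium: 262.5 - 2.5p = 67 + p, so 195.5 = 3.5p and p' = 391/7; q' = 262.5 − 2.5(391/7) = 860/7.
Change in quantity: 860/7 − 136 = -92/7.

Δq = -92/7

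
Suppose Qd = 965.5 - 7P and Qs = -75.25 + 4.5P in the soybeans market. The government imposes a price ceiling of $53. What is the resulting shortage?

Shortage = 431.25

Equilibrium price would be P* = 90.5, so the ceiling at 53 binds.
At P = 53: Qd = 965.5 − 7(53) = 594.5, Qs = -75.25 + 4.5(53) = 163.25.
Shortage = 594.5 − 163.25 = 431.25.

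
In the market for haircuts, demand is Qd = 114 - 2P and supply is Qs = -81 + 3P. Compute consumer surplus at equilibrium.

Consumer surplus = 324

Equilibrium: 114 - 2P = -81 + 3P gives P* = 39, Q* = 36.
Demand choke price (Qd = 0): P = 57.
CS = ½(57 − 39)(36) = 324.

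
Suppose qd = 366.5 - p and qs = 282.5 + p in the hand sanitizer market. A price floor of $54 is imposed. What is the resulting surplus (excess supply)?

Surplus = 24

Equilibrium price would be p* = 42, so the floor at 54 binds.
At p = 54: qd = 312.5, qs = 336.5.
Surplus = 336.5 − 312.5 = 24.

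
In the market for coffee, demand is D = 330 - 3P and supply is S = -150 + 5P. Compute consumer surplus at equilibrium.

Consumer surplus = 3750

Equilibrium: 330 - 3P = -150 + 5P gives P* = 60, Q* = 150.
Demand choke price (D = 0): P = 110.
CS = ½(110 − 60)(150) = 3750.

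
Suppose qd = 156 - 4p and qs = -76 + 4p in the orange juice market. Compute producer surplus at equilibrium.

Equilibrium: 156 - 4p = -76 + 4p gives p* = 29, q* = 40.
Supply starts at p = 19 (where qs = 0).
PS = ½(29 − 19)(40) = 200.

Producer surplus = 200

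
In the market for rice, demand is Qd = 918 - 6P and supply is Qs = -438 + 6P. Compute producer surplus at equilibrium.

Equilibrium: 918 - 6P = -438 + 6P gives P* = 113, Q* = 240.
Supply starts at P = 73 (where Qs = 0).
PS = ½(113 − 73)(240) = 4800.

Producer surplus = 4800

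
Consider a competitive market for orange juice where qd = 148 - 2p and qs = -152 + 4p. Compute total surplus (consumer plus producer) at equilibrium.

Equilibrium: 148 - 2p = -152 + 4p gives p* = 50, q* = 48.
Demand choke price: p = 74; supply starts at p = 38.
CS = ½(74 − 50)(48) = 576; PS = ½(50 − 38)(48) = 288.

Total surplus = 864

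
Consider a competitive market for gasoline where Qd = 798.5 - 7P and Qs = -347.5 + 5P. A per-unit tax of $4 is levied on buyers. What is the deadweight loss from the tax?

Pre-tax equilibrium: P* = 95.5, Q* = 130.
Tax on buyers shifts demand to Qd = 798.5 − 7(P + 4) = 770.5 - 7P.
770.5 - 7P = -347.5 + 5P gives seller price Ps = 559/6; buyers pay Pb = 559/6 + 4 = 583/6.
New quantity: Q = 798.5 − 7(583/6) = 355/3.
DWL = ½ × 4 × (130 − 355/3) = 70/3.

Deadweight loss = 70/3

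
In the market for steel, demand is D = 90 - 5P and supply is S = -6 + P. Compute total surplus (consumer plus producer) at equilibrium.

Total surplus = 60

Equilibrium: 90 - 5P = -6 + P gives P* = 16, Q* = 10.
Demand choke price: P = 18; supply starts at P = 6.
CS = ½(18 − 16)(10) = 10; PS = ½(16 − 6)(10) = 50.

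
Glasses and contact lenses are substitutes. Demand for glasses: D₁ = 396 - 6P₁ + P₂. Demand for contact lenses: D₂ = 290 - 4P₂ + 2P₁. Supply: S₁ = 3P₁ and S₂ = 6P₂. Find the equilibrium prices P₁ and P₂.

P₁ = 2125/44, P₂ = 1701/44

Market 1: 396 - 6P₁ + P₂ = 3P₁ → 9P₁ - P₂ = 396.
Market 2: 10P₂ - 2P₁ = 290.
Eliminating P₂: 10×(1) + 1×(2) gives 88P₁ = 4250, so P₁ = 2125/44.
Back-substitute into (2): P₂ = (290 + 2×2125/44) / 10 = 1701/44.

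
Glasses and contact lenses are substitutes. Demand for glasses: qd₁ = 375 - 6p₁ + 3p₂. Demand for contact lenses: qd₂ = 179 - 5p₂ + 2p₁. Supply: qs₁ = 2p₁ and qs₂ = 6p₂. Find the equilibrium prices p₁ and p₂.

Market 1: 375 - 6p₁ + 3p₂ = 2p₁ → 8p₁ - 3p₂ = 375.
Market 2: 11p₂ - 2p₁ = 179.
Eliminating p₂: 11×(1) + 3×(2) gives 82p₁ = 4662, so p₁ = 2331/41.
Back-substitute into (2): p₂ = (179 + 2×2331/41) / 11 = 1091/41.

p₁ = 2331/41, p₂ = 1091/41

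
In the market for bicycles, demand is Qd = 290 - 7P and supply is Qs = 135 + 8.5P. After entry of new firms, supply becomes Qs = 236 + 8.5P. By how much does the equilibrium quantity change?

Original equilibrium: P* = 10, Q* = 220.
New equilibrium: 290 - 7P = 236 + 8.5P, so 54 = 15.5P and P' = 108/31; Q' = 290 − 7(108/31) = 8234/31.
Change in quantity: 8234/31 − 220 = 1414/31.

ΔQ = 1414/31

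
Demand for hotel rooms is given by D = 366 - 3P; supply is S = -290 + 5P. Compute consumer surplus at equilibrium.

Equilibrium: 366 - 3P = -290 + 5P gives P* = 82, Q* = 120.
Demand choke price (D = 0): P = 122.
CS = ½(122 − 82)(120) = 2400.

Consumer surplus = 2400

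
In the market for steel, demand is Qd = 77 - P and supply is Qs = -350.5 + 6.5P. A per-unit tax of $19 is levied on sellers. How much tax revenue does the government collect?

Pre-tax equilibrium: P* = 57, Q* = 20.
Tax on sellers shifts supply to Qs = -350.5 + 6.5(P − 19) = -474 + 6.5P.
77 - P = -474 + 6.5P gives buyer price Pb = 1102/15; sellers receive Ps = 1102/15 − 19 = 817/15.
New quantity: Q = 77 − 1(1102/15) = 53/15.
Revenue = 19 × 53/15 = 1007/15.

Tax revenue = 1007/15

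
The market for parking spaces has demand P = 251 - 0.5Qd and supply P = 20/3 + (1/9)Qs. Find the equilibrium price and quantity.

Set the two price expressions equal: 251 - 0.5Q = 20/3 + (1/9)Q.
733/3 = (11/18)Q, so Q* = 4398/11.
P* = 251 − (0.5)(4398/11) = 562/11.

P* = 562/11, Q* = 4398/11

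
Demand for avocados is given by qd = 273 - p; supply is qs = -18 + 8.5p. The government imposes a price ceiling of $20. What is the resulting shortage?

Equilibrium price would be p* = 582/19, so the ceiling at 20 binds.
At p = 20: qd = 273 − 1(20) = 253, qs = -18 + 8.5(20) = 152.
Shortage = 253 − 152 = 101.

Shortage = 101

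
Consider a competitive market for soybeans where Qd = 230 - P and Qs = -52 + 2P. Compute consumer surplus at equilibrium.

Equilibrium: 230 - P = -52 + 2P gives P* = 94, Q* = 136.
Demand choke price (Qd = 0): P = 230.
CS = ½(230 − 94)(136) = 9248.

Consumer surplus = 9248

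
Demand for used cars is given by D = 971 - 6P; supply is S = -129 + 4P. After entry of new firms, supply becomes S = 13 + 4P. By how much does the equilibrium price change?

ΔP = -14.2

Original equilibrium: P* = 110, Q* = 311.
New equilibrium: 971 - 6P = 13 + 4P, so 958 = 10P and P' = 95.8; Q' = 971 − 6(95.8) = 396.2.
Change in price: 95.8 − 110 = -14.2.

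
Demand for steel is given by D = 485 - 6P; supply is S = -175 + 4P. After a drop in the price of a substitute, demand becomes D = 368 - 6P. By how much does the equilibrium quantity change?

Original equilibrium: P* = 66, Q* = 89.
New equilibrium: 368 - 6P = -175 + 4P, so 543 = 10P and P' = 54.3; Q' = 368 − 6(54.3) = 42.2.
Change in quantity: 42.2 − 89 = -46.8.

ΔQ = -46.8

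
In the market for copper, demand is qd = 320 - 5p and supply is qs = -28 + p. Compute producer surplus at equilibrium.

Producer surplus = 450

Equilibrium: 320 - 5p = -28 + p gives p* = 58, q* = 30.
Supply starts at p = 28 (where qs = 0).
PS = ½(58 − 28)(30) = 450.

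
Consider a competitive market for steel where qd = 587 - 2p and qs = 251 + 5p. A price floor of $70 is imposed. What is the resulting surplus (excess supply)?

Equilibrium price would be p* = 48, so the floor at 70 binds.
At p = 70: qd = 447, qs = 601.
Surplus = 601 − 447 = 154.

Surplus = 154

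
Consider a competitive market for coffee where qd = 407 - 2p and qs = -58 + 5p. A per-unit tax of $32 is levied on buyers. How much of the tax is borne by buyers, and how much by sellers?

Buyers bear 160/7, sellers bear 64/7

Pre-tax equilibrium: p* = 465/7, q* = 1919/7.
Tax on buyers shifts demand to qd = 407 − 2(p + 32) = 343 - 2p.
343 - 2p = -58 + 5p gives seller price ps = 401/7; buyers pay pb = 401/7 + 32 = 625/7.
New quantity: q = 407 − 2(625/7) = 1599/7.
Buyer burden = 625/7 − 465/7 = 160/7; seller burden = 465/7 − 401/7 = 64/7.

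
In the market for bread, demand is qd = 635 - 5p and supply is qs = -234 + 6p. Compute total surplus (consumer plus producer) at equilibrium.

Equilibrium: 635 - 5p = -234 + 6p gives p* = 79, q* = 240.
Demand choke price: p = 127; supply starts at p = 39.
CS = ½(127 − 79)(240) = 5760; PS = ½(79 − 39)(240) = 4800.

Total surplus = 10560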